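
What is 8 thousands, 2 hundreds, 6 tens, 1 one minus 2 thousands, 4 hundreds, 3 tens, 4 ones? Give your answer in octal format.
Convert 8 thousands, 2 hundreds, 6 tens, 1 one (place-value notation) → 8×1000 + 2×100 + 6×10 + 1 = 8261 (decimal)
Convert 2 thousands, 4 hundreds, 3 tens, 4 ones (place-value notation) → 2×1000 + 4×100 + 3×10 + 4 = 2434 (decimal)
Compute 8261 - 2434 = 5827
Convert 5827 (decimal) → 5827 = 1×4096 + 3×512 + 3×64 + 3 → 0o13303 (octal)
0o13303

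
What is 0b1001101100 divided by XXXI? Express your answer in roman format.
Convert 0b1001101100 (binary) → 512 + 64 + 32 + 8 + 4 = 620 (decimal)
Convert XXXI (Roman numeral) → 10 + 10 + 10 + 1 = 31 (decimal)
Compute 620 ÷ 31 = 20
Convert 20 (decimal) → 20 = 10 + 10 → XX (Roman numeral)
XX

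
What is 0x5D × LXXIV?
Convert 0x5D (hexadecimal) → 5×16 + 13 = 93 (decimal)
Convert LXXIV (Roman numeral) → 50 + 10 + 10 + 4 = 74 (decimal)
Compute 93 × 74 = 6882
6882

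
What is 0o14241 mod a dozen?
Convert 0o14241 (octal) → 1×4096 + 4×512 + 2×64 + 4×8 + 1 = 6305 (decimal)
Convert a dozen (colloquial) → 12 (decimal)
Compute 6305 mod 12 = 5
5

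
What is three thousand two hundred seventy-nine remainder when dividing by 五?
Convert three thousand two hundred seventy-nine (English words) → 3×1000 + 2×100 + 79 = 3279 (decimal)
Convert 五 (Chinese numeral) → 5 (decimal)
Compute 3279 mod 5 = 4
4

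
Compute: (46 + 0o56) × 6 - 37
Convert 0o56 (octal) → 5×8 + 6 = 46 (decimal)
Expression in decimal: (46 + 46) × 6 - 37
Parentheses first: 46 + 46 = 92
Multiply: 92 × 6 = 552
Subtract: 552 - 37 = 515
515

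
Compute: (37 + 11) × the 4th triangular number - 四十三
Convert the 4th triangular number (triangular index) → 4×5/2 = 10 (decimal)
Convert 四十三 (Chinese numeral) → 4×10 + 3 = 43 (decimal)
Expression in decimal: (37 + 11) × 10 - 43
Parentheses first: 37 + 11 = 48
Multiply: 48 × 10 = 480
Subtract: 480 - 43 = 437
437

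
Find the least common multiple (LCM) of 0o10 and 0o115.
Convert 0o10 (octal) → 1×8 = 8 (decimal)
Convert 0o115 (octal) → 1×64 + 1×8 + 5 = 77 (decimal)
Compute lcm(8, 77) = 616
616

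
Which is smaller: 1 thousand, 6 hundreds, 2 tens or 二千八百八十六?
Convert 1 thousand, 6 hundreds, 2 tens (place-value notation) → 1×1000 + 6×100 + 2×10 = 1620 (decimal)
Convert 二千八百八十六 (Chinese numeral) → 2×1000 + 8×100 + 8×10 + 6 = 2886 (decimal)
Compare 1620 vs 2886: smaller = 1620
1620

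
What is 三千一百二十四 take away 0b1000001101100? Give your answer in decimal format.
Convert 三千一百二十四 (Chinese numeral) → 3×1000 + 1×100 + 2×10 + 4 = 3124 (decimal)
Convert 0b1000001101100 (binary) → 4096 + 64 + 32 + 8 + 4 = 4204 (decimal)
Compute 3124 - 4204 = -1080
-1080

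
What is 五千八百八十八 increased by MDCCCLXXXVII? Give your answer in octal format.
Convert 五千八百八十八 (Chinese numeral) → 5×1000 + 8×100 + 8×10 + 8 = 5888 (decimal)
Convert MDCCCLXXXVII (Roman numeral) → 1000 + 500 + 100 + 100 + 100 + 50 + 10 + 10 + 10 + 5 + 1 + 1 = 1887 (decimal)
Compute 5888 + 1887 = 7775
Convert 7775 (decimal) → 7775 = 1×4096 + 7×512 + 1×64 + 3×8 + 7 → 0o17137 (octal)
0o17137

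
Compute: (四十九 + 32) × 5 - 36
Convert 四十九 (Chinese numeral) → 4×10 + 9 = 49 (decimal)
Expression in decimal: (49 + 32) × 5 - 36
Parentheses first: 49 + 32 = 81
Multiply: 81 × 5 = 405
Subtract: 405 - 36 = 369
369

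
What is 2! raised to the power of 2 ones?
Convert 2! (factorial) → 2 (decimal)
Convert 2 ones (place-value notation) → 2 (decimal)
Compute 2 ^ 2 = 4
4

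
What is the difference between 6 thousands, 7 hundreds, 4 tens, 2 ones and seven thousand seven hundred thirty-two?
Convert 6 thousands, 7 hundreds, 4 tens, 2 ones (place-value notation) → 6×1000 + 7×100 + 4×10 + 2 = 6742 (decimal)
Convert seven thousand seven hundred thirty-two (English words) → 7×1000 + 7×100 + 32 = 7732 (decimal)
Difference: |6742 - 7732| = 990
990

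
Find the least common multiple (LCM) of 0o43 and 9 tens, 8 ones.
Convert 0o43 (octal) → 4×8 + 3 = 35 (decimal)
Convert 9 tens, 8 ones (place-value notation) → 9×10 + 8 = 98 (decimal)
Compute lcm(35, 98) = 490
490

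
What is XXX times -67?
Convert XXX (Roman numeral) → 10 + 10 + 10 = 30 (decimal)
Compute 30 × -67 = -2010
-2010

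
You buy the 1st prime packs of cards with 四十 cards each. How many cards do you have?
Convert 四十 (Chinese numeral) → 4×10 = 40 (decimal)
Convert the 1st prime (prime index) → 2 (decimal)
Compute 40 × 2 = 80
80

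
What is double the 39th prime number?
The 39th prime number = 167
Compute 167 × 2 = 334
334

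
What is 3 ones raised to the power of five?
Convert 3 ones (place-value notation) → 3 (decimal)
Convert five (English words) → 5 (decimal)
Compute 3 ^ 5 = 243
243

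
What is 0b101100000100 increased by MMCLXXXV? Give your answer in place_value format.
Convert 0b101100000100 (binary) → 2048 + 512 + 256 + 4 = 2820 (decimal)
Convert MMCLXXXV (Roman numeral) → 1000 + 1000 + 100 + 50 + 10 + 10 + 10 + 5 = 2185 (decimal)
Compute 2820 + 2185 = 5005
Convert 5005 (decimal) → 5005 = 5×1000 + 5 → 5 thousands, 5 ones (place-value notation)
5 thousands, 5 ones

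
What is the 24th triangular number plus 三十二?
The 24th triangular number = 24×25/2 = 300
Convert 三十二 (Chinese numeral) → 3×10 + 2 = 32 (decimal)
Compute 300 + 32 = 332
332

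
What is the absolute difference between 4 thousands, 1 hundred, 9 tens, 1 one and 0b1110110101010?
Convert 4 thousands, 1 hundred, 9 tens, 1 one (place-value notation) → 4×1000 + 1×100 + 9×10 + 1 = 4191 (decimal)
Convert 0b1110110101010 (binary) → 4096 + 2048 + 1024 + 256 + 128 + 32 + 8 + 2 = 7594 (decimal)
Compute |4191 - 7594| = 3403
3403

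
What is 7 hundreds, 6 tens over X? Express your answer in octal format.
Convert 7 hundreds, 6 tens (place-value notation) → 7×100 + 6×10 = 760 (decimal)
Convert X (Roman numeral) → 10 (decimal)
Compute 760 ÷ 10 = 76
Convert 76 (decimal) → 76 = 1×64 + 1×8 + 4 → 0o114 (octal)
0o114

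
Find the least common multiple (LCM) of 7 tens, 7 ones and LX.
Convert 7 tens, 7 ones (place-value notation) → 7×10 + 7 = 77 (decimal)
Convert LX (Roman numeral) → 50 + 10 = 60 (decimal)
Compute lcm(77, 60) = 4620
4620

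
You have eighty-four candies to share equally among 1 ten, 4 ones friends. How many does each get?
Convert eighty-four (English words) → 84 (decimal)
Convert 1 ten, 4 ones (place-value notation) → 1×10 + 4 = 14 (decimal)
Compute 84 ÷ 14 = 6
6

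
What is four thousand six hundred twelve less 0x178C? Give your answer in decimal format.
Convert four thousand six hundred twelve (English words) → 4×1000 + 6×100 + 12 = 4612 (decimal)
Convert 0x178C (hexadecimal) → 1×4096 + 7×256 + 8×16 + 12 = 6028 (decimal)
Compute 4612 - 6028 = -1416
-1416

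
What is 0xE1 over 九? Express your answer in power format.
Convert 0xE1 (hexadecimal) → 14×16 + 1 = 225 (decimal)
Convert 九 (Chinese numeral) → 9 (decimal)
Compute 225 ÷ 9 = 25
Convert 25 (decimal) → 5^2 (power)
5^2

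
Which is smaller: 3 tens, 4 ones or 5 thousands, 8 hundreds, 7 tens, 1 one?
Convert 3 tens, 4 ones (place-value notation) → 3×10 + 4 = 34 (decimal)
Convert 5 thousands, 8 hundreds, 7 tens, 1 one (place-value notation) → 5×1000 + 8×100 + 7×10 + 1 = 5871 (decimal)
Compare 34 vs 5871: smaller = 34
34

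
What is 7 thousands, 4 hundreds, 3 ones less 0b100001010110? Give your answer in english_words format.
Convert 7 thousands, 4 hundreds, 3 ones (place-value notation) → 7×1000 + 4×100 + 3 = 7403 (decimal)
Convert 0b100001010110 (binary) → 2048 + 64 + 16 + 4 + 2 = 2134 (decimal)
Compute 7403 - 2134 = 5269
Convert 5269 (decimal) → 5269 = 5×1000 + 2×100 + 69 → five thousand two hundred sixty-nine (English words)
five thousand two hundred sixty-nine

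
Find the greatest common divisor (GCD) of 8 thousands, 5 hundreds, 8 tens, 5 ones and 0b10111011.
Convert 8 thousands, 5 hundreds, 8 tens, 5 ones (place-value notation) → 8×1000 + 5×100 + 8×10 + 5 = 8585 (decimal)
Convert 0b10111011 (binary) → 128 + 32 + 16 + 8 + 2 + 1 = 187 (decimal)
Compute gcd(8585, 187) = 17
17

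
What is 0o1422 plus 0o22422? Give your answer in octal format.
Convert 0o1422 (octal) → 1×512 + 4×64 + 2×8 + 2 = 786 (decimal)
Convert 0o22422 (octal) → 2×4096 + 2×512 + 4×64 + 2×8 + 2 = 9490 (decimal)
Compute 786 + 9490 = 10276
Convert 10276 (decimal) → 10276 = 2×4096 + 4×512 + 4×8 + 4 → 0o24044 (octal)
0o24044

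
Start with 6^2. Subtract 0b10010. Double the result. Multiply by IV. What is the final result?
Convert 6^2 (power) → 36 (decimal)
Start: 36
Convert 0b10010 (binary) → 16 + 2 = 18 (decimal)
36 - 18 = 18
18 × 2 = 36
Convert IV (Roman numeral) → 4 (decimal)
36 × 4 = 144
144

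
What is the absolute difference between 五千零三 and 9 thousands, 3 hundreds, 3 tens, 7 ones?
Convert 五千零三 (Chinese numeral) → 5×1000 + 3 = 5003 (decimal)
Convert 9 thousands, 3 hundreds, 3 tens, 7 ones (place-value notation) → 9×1000 + 3×100 + 3×10 + 7 = 9337 (decimal)
Compute |5003 - 9337| = 4334
4334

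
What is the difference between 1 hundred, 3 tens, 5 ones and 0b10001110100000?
Convert 1 hundred, 3 tens, 5 ones (place-value notation) → 1×100 + 3×10 + 5 = 135 (decimal)
Convert 0b10001110100000 (binary) → 8192 + 512 + 256 + 128 + 32 = 9120 (decimal)
Difference: |135 - 9120| = 8985
8985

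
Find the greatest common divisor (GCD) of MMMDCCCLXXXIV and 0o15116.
Convert MMMDCCCLXXXIV (Roman numeral) → 1000 + 1000 + 1000 + 500 + 100 + 100 + 100 + 50 + 10 + 10 + 10 + 4 = 3884 (decimal)
Convert 0o15116 (octal) → 1×4096 + 5×512 + 1×64 + 1×8 + 6 = 6734 (decimal)
Compute gcd(3884, 6734) = 2
2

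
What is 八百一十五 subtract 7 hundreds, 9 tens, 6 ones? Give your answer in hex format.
Convert 八百一十五 (Chinese numeral) → 8×100 + 1×10 + 5 = 815 (decimal)
Convert 7 hundreds, 9 tens, 6 ones (place-value notation) → 7×100 + 9×10 + 6 = 796 (decimal)
Compute 815 - 796 = 19
Convert 19 (decimal) → 19 = 1×16 + 3 → 0x13 (hexadecimal)
0x13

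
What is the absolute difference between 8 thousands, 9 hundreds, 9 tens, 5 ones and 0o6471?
Convert 8 thousands, 9 hundreds, 9 tens, 5 ones (place-value notation) → 8×1000 + 9×100 + 9×10 + 5 = 8995 (decimal)
Convert 0o6471 (octal) → 6×512 + 4×64 + 7×8 + 1 = 3385 (decimal)
Compute |8995 - 3385| = 5610
5610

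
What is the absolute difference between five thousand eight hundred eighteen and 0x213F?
Convert five thousand eight hundred eighteen (English words) → 5×1000 + 8×100 + 18 = 5818 (decimal)
Convert 0x213F (hexadecimal) → 2×4096 + 1×256 + 3×16 + 15 = 8511 (decimal)
Compute |5818 - 8511| = 2693
2693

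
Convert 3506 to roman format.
Convert 3506 (decimal) → 3506 = 1000 + 1000 + 1000 + 500 + 5 + 1 → MMMDVI (Roman numeral)
MMMDVI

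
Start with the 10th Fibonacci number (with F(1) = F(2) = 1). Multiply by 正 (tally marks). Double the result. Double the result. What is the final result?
Convert the 10th Fibonacci number (with F(1) = F(2) = 1) (Fibonacci index) → 1, 1, 2, 3, 5, 8, 13, 21, 34, 55 → 55 (decimal)
Start: 55
Convert 正 (tally marks) → 5 (decimal)
55 × 5 = 275
275 × 2 = 550
550 × 2 = 1100
1100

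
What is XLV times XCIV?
Convert XLV (Roman numeral) → 40 + 5 = 45 (decimal)
Convert XCIV (Roman numeral) → 90 + 4 = 94 (decimal)
Compute 45 × 94 = 4230
4230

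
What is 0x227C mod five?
Convert 0x227C (hexadecimal) → 2×4096 + 2×256 + 7×16 + 12 = 8828 (decimal)
Convert five (English words) → 5 (decimal)
Compute 8828 mod 5 = 3
3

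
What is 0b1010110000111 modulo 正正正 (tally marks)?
Convert 0b1010110000111 (binary) → 4096 + 1024 + 256 + 128 + 4 + 2 + 1 = 5511 (decimal)
Convert 正正正 (tally marks) → 5 + 5 + 5 = 15 (decimal)
Compute 5511 mod 15 = 6
6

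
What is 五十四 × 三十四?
Convert 五十四 (Chinese numeral) → 5×10 + 4 = 54 (decimal)
Convert 三十四 (Chinese numeral) → 3×10 + 4 = 34 (decimal)
Compute 54 × 34 = 1836
1836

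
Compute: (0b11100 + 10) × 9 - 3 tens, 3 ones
Convert 0b11100 (binary) → 16 + 8 + 4 = 28 (decimal)
Convert 3 tens, 3 ones (place-value notation) → 3×10 + 3 = 33 (decimal)
Expression in decimal: (28 + 10) × 9 - 33
Parentheses first: 28 + 10 = 38
Multiply: 38 × 9 = 342
Subtract: 342 - 33 = 309
309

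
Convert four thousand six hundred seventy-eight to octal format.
Convert four thousand six hundred seventy-eight (English words) → 4×1000 + 6×100 + 78 = 4678 (decimal)
Convert 4678 (decimal) → 4678 = 1×4096 + 1×512 + 1×64 + 6 → 0o11106 (octal)
0o11106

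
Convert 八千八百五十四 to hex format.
Convert 八千八百五十四 (Chinese numeral) → 8×1000 + 8×100 + 5×10 + 4 = 8854 (decimal)
Convert 8854 (decimal) → 8854 = 2×4096 + 2×256 + 9×16 + 6 → 0x2296 (hexadecimal)
0x2296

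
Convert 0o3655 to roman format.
Convert 0o3655 (octal) → 3×512 + 6×64 + 5×8 + 5 = 1965 (decimal)
Convert 1965 (decimal) → 1965 = 1000 + 900 + 50 + 10 + 5 → MCMLXV (Roman numeral)
MCMLXV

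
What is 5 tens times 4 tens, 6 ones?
Convert 5 tens (place-value notation) → 5×10 = 50 (decimal)
Convert 4 tens, 6 ones (place-value notation) → 4×10 + 6 = 46 (decimal)
Compute 50 × 46 = 2300
2300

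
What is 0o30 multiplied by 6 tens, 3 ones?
Convert 0o30 (octal) → 3×8 = 24 (decimal)
Convert 6 tens, 3 ones (place-value notation) → 6×10 + 3 = 63 (decimal)
Compute 24 × 63 = 1512
1512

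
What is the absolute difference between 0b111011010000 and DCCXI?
Convert 0b111011010000 (binary) → 2048 + 1024 + 512 + 128 + 64 + 16 = 3792 (decimal)
Convert DCCXI (Roman numeral) → 500 + 100 + 100 + 10 + 1 = 711 (decimal)
Compute |3792 - 711| = 3081
3081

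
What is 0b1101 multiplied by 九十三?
Convert 0b1101 (binary) → 8 + 4 + 1 = 13 (decimal)
Convert 九十三 (Chinese numeral) → 9×10 + 3 = 93 (decimal)
Compute 13 × 93 = 1209
1209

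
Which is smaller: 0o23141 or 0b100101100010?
Convert 0o23141 (octal) → 2×4096 + 3×512 + 1×64 + 4×8 + 1 = 9825 (decimal)
Convert 0b100101100010 (binary) → 2048 + 256 + 64 + 32 + 2 = 2402 (decimal)
Compare 9825 vs 2402: smaller = 2402
2402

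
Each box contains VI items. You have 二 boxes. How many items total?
Convert VI (Roman numeral) → 5 + 1 = 6 (decimal)
Convert 二 (Chinese numeral) → 2 (decimal)
Compute 6 × 2 = 12
12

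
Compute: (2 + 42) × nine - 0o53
Convert nine (English words) → 9 (decimal)
Convert 0o53 (octal) → 5×8 + 3 = 43 (decimal)
Expression in decimal: (2 + 42) × 9 - 43
Parentheses first: 2 + 42 = 44
Multiply: 44 × 9 = 396
Subtract: 396 - 43 = 353
353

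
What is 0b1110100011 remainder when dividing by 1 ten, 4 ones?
Convert 0b1110100011 (binary) → 512 + 256 + 128 + 32 + 2 + 1 = 931 (decimal)
Convert 1 ten, 4 ones (place-value notation) → 1×10 + 4 = 14 (decimal)
Compute 931 mod 14 = 7
7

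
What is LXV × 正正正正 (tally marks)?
Convert LXV (Roman numeral) → 50 + 10 + 5 = 65 (decimal)
Convert 正正正正 (tally marks) → 5 + 5 + 5 + 5 = 20 (decimal)
Compute 65 × 20 = 1300
1300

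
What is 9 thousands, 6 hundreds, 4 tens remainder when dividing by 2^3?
Convert 9 thousands, 6 hundreds, 4 tens (place-value notation) → 9×1000 + 6×100 + 4×10 = 9640 (decimal)
Convert 2^3 (power) → 8 (decimal)
Compute 9640 mod 8 = 0
0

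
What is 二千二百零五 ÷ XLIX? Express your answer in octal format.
Convert 二千二百零五 (Chinese numeral) → 2×1000 + 2×100 + 5 = 2205 (decimal)
Convert XLIX (Roman numeral) → 40 + 9 = 49 (decimal)
Compute 2205 ÷ 49 = 45
Convert 45 (decimal) → 45 = 5×8 + 5 → 0o55 (octal)
0o55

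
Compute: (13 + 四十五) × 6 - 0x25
Convert 四十五 (Chinese numeral) → 4×10 + 5 = 45 (decimal)
Convert 0x25 (hexadecimal) → 2×16 + 5 = 37 (decimal)
Expression in decimal: (13 + 45) × 6 - 37
Parentheses first: 13 + 45 = 58
Multiply: 58 × 6 = 348
Subtract: 348 - 37 = 311
311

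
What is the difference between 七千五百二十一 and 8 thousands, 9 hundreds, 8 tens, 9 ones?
Convert 七千五百二十一 (Chinese numeral) → 7×1000 + 5×100 + 2×10 + 1 = 7521 (decimal)
Convert 8 thousands, 9 hundreds, 8 tens, 9 ones (place-value notation) → 8×1000 + 9×100 + 8×10 + 9 = 8989 (decimal)
Difference: |7521 - 8989| = 1468
1468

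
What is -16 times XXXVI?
Convert XXXVI (Roman numeral) → 10 + 10 + 10 + 5 + 1 = 36 (decimal)
Compute -16 × 36 = -576
-576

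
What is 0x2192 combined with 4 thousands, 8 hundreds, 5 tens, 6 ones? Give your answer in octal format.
Convert 0x2192 (hexadecimal) → 2×4096 + 1×256 + 9×16 + 2 = 8594 (decimal)
Convert 4 thousands, 8 hundreds, 5 tens, 6 ones (place-value notation) → 4×1000 + 8×100 + 5×10 + 6 = 4856 (decimal)
Compute 8594 + 4856 = 13450
Convert 13450 (decimal) → 13450 = 3×4096 + 2×512 + 2×64 + 1×8 + 2 → 0o32212 (octal)
0o32212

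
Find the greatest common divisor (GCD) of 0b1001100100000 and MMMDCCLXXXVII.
Convert 0b1001100100000 (binary) → 4096 + 512 + 256 + 32 = 4896 (decimal)
Convert MMMDCCLXXXVII (Roman numeral) → 1000 + 1000 + 1000 + 500 + 100 + 100 + 50 + 10 + 10 + 10 + 5 + 1 + 1 = 3787 (decimal)
Compute gcd(4896, 3787) = 1
1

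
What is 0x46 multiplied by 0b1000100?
Convert 0x46 (hexadecimal) → 4×16 + 6 = 70 (decimal)
Convert 0b1000100 (binary) → 64 + 4 = 68 (decimal)
Compute 70 × 68 = 4760
4760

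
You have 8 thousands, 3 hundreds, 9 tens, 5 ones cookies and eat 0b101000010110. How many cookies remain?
Convert 8 thousands, 3 hundreds, 9 tens, 5 ones (place-value notation) → 8×1000 + 3×100 + 9×10 + 5 = 8395 (decimal)
Convert 0b101000010110 (binary) → 2048 + 512 + 16 + 4 + 2 = 2582 (decimal)
Compute 8395 - 2582 = 5813
5813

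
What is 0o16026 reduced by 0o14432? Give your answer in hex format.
Convert 0o16026 (octal) → 1×4096 + 6×512 + 2×8 + 6 = 7190 (decimal)
Convert 0o14432 (octal) → 1×4096 + 4×512 + 4×64 + 3×8 + 2 = 6426 (decimal)
Compute 7190 - 6426 = 764
Convert 764 (decimal) → 764 = 2×256 + 15×16 + 12 → 0x2FC (hexadecimal)
0x2FC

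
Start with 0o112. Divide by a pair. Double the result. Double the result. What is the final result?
Convert 0o112 (octal) → 1×64 + 1×8 + 2 = 74 (decimal)
Start: 74
Convert a pair (colloquial) → 2 (decimal)
74 ÷ 2 = 37
37 × 2 = 74
74 × 2 = 148
148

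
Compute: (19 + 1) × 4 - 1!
Convert 1! (factorial) → 1 (decimal)
Expression in decimal: (19 + 1) × 4 - 1
Parentheses first: 19 + 1 = 20
Multiply: 20 × 4 = 80
Subtract: 80 - 1 = 79
79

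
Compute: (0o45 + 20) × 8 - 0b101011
Convert 0o45 (octal) → 4×8 + 5 = 37 (decimal)
Convert 0b101011 (binary) → 32 + 8 + 2 + 1 = 43 (decimal)
Expression in decimal: (37 + 20) × 8 - 43
Parentheses first: 37 + 20 = 57
Multiply: 57 × 8 = 456
Subtract: 456 - 43 = 413
413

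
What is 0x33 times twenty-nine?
Convert 0x33 (hexadecimal) → 3×16 + 3 = 51 (decimal)
Convert twenty-nine (English words) → 29 (decimal)
Compute 51 × 29 = 1479
1479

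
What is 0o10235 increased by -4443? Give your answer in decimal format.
Convert 0o10235 (octal) → 1×4096 + 2×64 + 3×8 + 5 = 4253 (decimal)
Compute 4253 + -4443 = -190
-190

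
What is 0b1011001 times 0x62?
Convert 0b1011001 (binary) → 64 + 16 + 8 + 1 = 89 (decimal)
Convert 0x62 (hexadecimal) → 6×16 + 2 = 98 (decimal)
Compute 89 × 98 = 8722
8722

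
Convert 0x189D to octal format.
Convert 0x189D (hexadecimal) → 1×4096 + 8×256 + 9×16 + 13 = 6301 (decimal)
Convert 6301 (decimal) → 6301 = 1×4096 + 4×512 + 2×64 + 3×8 + 5 → 0o14235 (octal)
0o14235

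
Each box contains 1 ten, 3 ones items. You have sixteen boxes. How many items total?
Convert 1 ten, 3 ones (place-value notation) → 1×10 + 3 = 13 (decimal)
Convert sixteen (English words) → 16 (decimal)
Compute 13 × 16 = 208
208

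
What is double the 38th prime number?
The 38th prime number = 163
Compute 163 × 2 = 326
326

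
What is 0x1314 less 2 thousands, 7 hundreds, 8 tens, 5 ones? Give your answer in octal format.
Convert 0x1314 (hexadecimal) → 1×4096 + 3×256 + 1×16 + 4 = 4884 (decimal)
Convert 2 thousands, 7 hundreds, 8 tens, 5 ones (place-value notation) → 2×1000 + 7×100 + 8×10 + 5 = 2785 (decimal)
Compute 4884 - 2785 = 2099
Convert 2099 (decimal) → 2099 = 4×512 + 6×8 + 3 → 0o4063 (octal)
0o4063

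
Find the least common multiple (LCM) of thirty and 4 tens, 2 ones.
Convert thirty (English words) → 30 (decimal)
Convert 4 tens, 2 ones (place-value notation) → 4×10 + 2 = 42 (decimal)
Compute lcm(30, 42) = 210
210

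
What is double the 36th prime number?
The 36th prime number = 151
Compute 151 × 2 = 302
302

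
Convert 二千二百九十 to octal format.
Convert 二千二百九十 (Chinese numeral) → 2×1000 + 2×100 + 9×10 = 2290 (decimal)
Convert 2290 (decimal) → 2290 = 4×512 + 3×64 + 6×8 + 2 → 0o4362 (octal)
0o4362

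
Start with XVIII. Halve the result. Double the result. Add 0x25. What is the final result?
Convert XVIII (Roman numeral) → 10 + 5 + 1 + 1 + 1 = 18 (decimal)
Start: 18
18 ÷ 2 = 9
9 × 2 = 18
Convert 0x25 (hexadecimal) → 2×16 + 5 = 37 (decimal)
18 + 37 = 55
55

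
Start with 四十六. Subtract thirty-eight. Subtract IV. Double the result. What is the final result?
Convert 四十六 (Chinese numeral) → 4×10 + 6 = 46 (decimal)
Start: 46
Convert thirty-eight (English words) → 38 (decimal)
46 - 38 = 8
Convert IV (Roman numeral) → 4 (decimal)
8 - 4 = 4
4 × 2 = 8
8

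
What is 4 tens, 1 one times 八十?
Convert 4 tens, 1 one (place-value notation) → 4×10 + 1 = 41 (decimal)
Convert 八十 (Chinese numeral) → 8×10 = 80 (decimal)
Compute 41 × 80 = 3280
3280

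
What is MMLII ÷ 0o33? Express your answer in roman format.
Convert MMLII (Roman numeral) → 1000 + 1000 + 50 + 1 + 1 = 2052 (decimal)
Convert 0o33 (octal) → 3×8 + 3 = 27 (decimal)
Compute 2052 ÷ 27 = 76
Convert 76 (decimal) → 76 = 50 + 10 + 10 + 5 + 1 → LXXVI (Roman numeral)
LXXVI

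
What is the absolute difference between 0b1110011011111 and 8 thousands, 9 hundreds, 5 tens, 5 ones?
Convert 0b1110011011111 (binary) → 4096 + 2048 + 1024 + 128 + 64 + 16 + 8 + 4 + 2 + 1 = 7391 (decimal)
Convert 8 thousands, 9 hundreds, 5 tens, 5 ones (place-value notation) → 8×1000 + 9×100 + 5×10 + 5 = 8955 (decimal)
Compute |7391 - 8955| = 1564
1564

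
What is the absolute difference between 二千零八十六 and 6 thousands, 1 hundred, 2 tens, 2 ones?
Convert 二千零八十六 (Chinese numeral) → 2×1000 + 8×10 + 6 = 2086 (decimal)
Convert 6 thousands, 1 hundred, 2 tens, 2 ones (place-value notation) → 6×1000 + 1×100 + 2×10 + 2 = 6122 (decimal)
Compute |2086 - 6122| = 4036
4036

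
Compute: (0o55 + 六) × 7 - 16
Convert 0o55 (octal) → 5×8 + 5 = 45 (decimal)
Convert 六 (Chinese numeral) → 6 (decimal)
Expression in decimal: (45 + 6) × 7 - 16
Parentheses first: 45 + 6 = 51
Multiply: 51 × 7 = 357
Subtract: 357 - 16 = 341
341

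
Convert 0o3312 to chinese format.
Convert 0o3312 (octal) → 3×512 + 3×64 + 1×8 + 2 = 1738 (decimal)
Convert 1738 (decimal) → 1738 = 1×1000 + 7×100 + 3×10 + 8 → 一千七百三十八 (Chinese numeral)
一千七百三十八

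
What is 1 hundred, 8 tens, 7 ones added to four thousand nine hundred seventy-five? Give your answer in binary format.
Convert 1 hundred, 8 tens, 7 ones (place-value notation) → 1×100 + 8×10 + 7 = 187 (decimal)
Convert four thousand nine hundred seventy-five (English words) → 4×1000 + 9×100 + 75 = 4975 (decimal)
Compute 187 + 4975 = 5162
Convert 5162 (decimal) → 5162 = 4096 + 1024 + 32 + 8 + 2 → 0b1010000101010 (binary)
0b1010000101010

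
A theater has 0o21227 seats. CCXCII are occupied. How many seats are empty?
Convert 0o21227 (octal) → 2×4096 + 1×512 + 2×64 + 2×8 + 7 = 8855 (decimal)
Convert CCXCII (Roman numeral) → 100 + 100 + 90 + 1 + 1 = 292 (decimal)
Compute 8855 - 292 = 8563
8563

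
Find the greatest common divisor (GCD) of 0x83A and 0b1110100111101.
Convert 0x83A (hexadecimal) → 8×256 + 3×16 + 10 = 2106 (decimal)
Convert 0b1110100111101 (binary) → 4096 + 2048 + 1024 + 256 + 32 + 16 + 8 + 4 + 1 = 7485 (decimal)
Compute gcd(2106, 7485) = 3
3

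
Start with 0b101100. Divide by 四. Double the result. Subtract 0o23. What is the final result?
Convert 0b101100 (binary) → 32 + 8 + 4 = 44 (decimal)
Start: 44
Convert 四 (Chinese numeral) → 4 (decimal)
44 ÷ 4 = 11
11 × 2 = 22
Convert 0o23 (octal) → 2×8 + 3 = 19 (decimal)
22 - 19 = 3
3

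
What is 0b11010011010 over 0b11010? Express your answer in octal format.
Convert 0b11010011010 (binary) → 1024 + 512 + 128 + 16 + 8 + 2 = 1690 (decimal)
Convert 0b11010 (binary) → 16 + 8 + 2 = 26 (decimal)
Compute 1690 ÷ 26 = 65
Convert 65 (decimal) → 65 = 1×64 + 1 → 0o101 (octal)
0o101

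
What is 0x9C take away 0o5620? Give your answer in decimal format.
Convert 0x9C (hexadecimal) → 9×16 + 12 = 156 (decimal)
Convert 0o5620 (octal) → 5×512 + 6×64 + 2×8 = 2960 (decimal)
Compute 156 - 2960 = -2804
-2804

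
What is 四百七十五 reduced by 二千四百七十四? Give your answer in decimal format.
Convert 四百七十五 (Chinese numeral) → 4×100 + 7×10 + 5 = 475 (decimal)
Convert 二千四百七十四 (Chinese numeral) → 2×1000 + 4×100 + 7×10 + 4 = 2474 (decimal)
Compute 475 - 2474 = -1999
-1999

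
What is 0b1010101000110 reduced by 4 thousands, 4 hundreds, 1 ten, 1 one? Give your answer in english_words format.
Convert 0b1010101000110 (binary) → 4096 + 1024 + 256 + 64 + 4 + 2 = 5446 (decimal)
Convert 4 thousands, 4 hundreds, 1 ten, 1 one (place-value notation) → 4×1000 + 4×100 + 1×10 + 1 = 4411 (decimal)
Compute 5446 - 4411 = 1035
Convert 1035 (decimal) → 1035 = 1×1000 + 35 → one thousand thirty-five (English words)
one thousand thirty-five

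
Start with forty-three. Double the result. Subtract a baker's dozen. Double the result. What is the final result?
Convert forty-three (English words) → 43 (decimal)
Start: 43
43 × 2 = 86
Convert a baker's dozen (colloquial) → 13 (decimal)
86 - 13 = 73
73 × 2 = 146
146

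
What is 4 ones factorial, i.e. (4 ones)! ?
Convert 4 ones (place-value notation) → 4 (decimal)
Compute 4! = 24
24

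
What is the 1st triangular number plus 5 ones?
The 1st triangular number = 1×2/2 = 1
Convert 5 ones (place-value notation) → 5 (decimal)
Compute 1 + 5 = 6
6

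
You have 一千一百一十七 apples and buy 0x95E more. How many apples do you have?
Convert 一千一百一十七 (Chinese numeral) → 1×1000 + 1×100 + 1×10 + 7 = 1117 (decimal)
Convert 0x95E (hexadecimal) → 9×256 + 5×16 + 14 = 2398 (decimal)
Compute 1117 + 2398 = 3515
3515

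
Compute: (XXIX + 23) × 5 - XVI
Convert XXIX (Roman numeral) → 10 + 10 + 9 = 29 (decimal)
Convert XVI (Roman numeral) → 10 + 5 + 1 = 16 (decimal)
Expression in decimal: (29 + 23) × 5 - 16
Parentheses first: 29 + 23 = 52
Multiply: 52 × 5 = 260
Subtract: 260 - 16 = 244
244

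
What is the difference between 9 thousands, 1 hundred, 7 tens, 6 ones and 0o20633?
Convert 9 thousands, 1 hundred, 7 tens, 6 ones (place-value notation) → 9×1000 + 1×100 + 7×10 + 6 = 9176 (decimal)
Convert 0o20633 (octal) → 2×4096 + 6×64 + 3×8 + 3 = 8603 (decimal)
Difference: |9176 - 8603| = 573
573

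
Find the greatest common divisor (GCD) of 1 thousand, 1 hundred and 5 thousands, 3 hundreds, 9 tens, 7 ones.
Convert 1 thousand, 1 hundred (place-value notation) → 1×1000 + 1×100 = 1100 (decimal)
Convert 5 thousands, 3 hundreds, 9 tens, 7 ones (place-value notation) → 5×1000 + 3×100 + 9×10 + 7 = 5397 (decimal)
Compute gcd(1100, 5397) = 1
1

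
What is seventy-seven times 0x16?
Convert seventy-seven (English words) → 77 (decimal)
Convert 0x16 (hexadecimal) → 1×16 + 6 = 22 (decimal)
Compute 77 × 22 = 1694
1694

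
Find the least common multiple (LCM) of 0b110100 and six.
Convert 0b110100 (binary) → 32 + 16 + 4 = 52 (decimal)
Convert six (English words) → 6 (decimal)
Compute lcm(52, 6) = 156
156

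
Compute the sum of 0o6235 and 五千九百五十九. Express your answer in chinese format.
Convert 0o6235 (octal) → 6×512 + 2×64 + 3×8 + 5 = 3229 (decimal)
Convert 五千九百五十九 (Chinese numeral) → 5×1000 + 9×100 + 5×10 + 9 = 5959 (decimal)
Compute 3229 + 5959 = 9188
Convert 9188 (decimal) → 9188 = 9×1000 + 1×100 + 8×10 + 8 → 九千一百八十八 (Chinese numeral)
九千一百八十八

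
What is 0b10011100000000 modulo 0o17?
Convert 0b10011100000000 (binary) → 8192 + 1024 + 512 + 256 = 9984 (decimal)
Convert 0o17 (octal) → 1×8 + 7 = 15 (decimal)
Compute 9984 mod 15 = 9
9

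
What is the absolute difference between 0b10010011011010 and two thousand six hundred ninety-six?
Convert 0b10010011011010 (binary) → 8192 + 1024 + 128 + 64 + 16 + 8 + 2 = 9434 (decimal)
Convert two thousand six hundred ninety-six (English words) → 2×1000 + 6×100 + 96 = 2696 (decimal)
Compute |9434 - 2696| = 6738
6738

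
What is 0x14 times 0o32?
Convert 0x14 (hexadecimal) → 1×16 + 4 = 20 (decimal)
Convert 0o32 (octal) → 3×8 + 2 = 26 (decimal)
Compute 20 × 26 = 520
520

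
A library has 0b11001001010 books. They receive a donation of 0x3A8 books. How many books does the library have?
Convert 0b11001001010 (binary) → 1024 + 512 + 64 + 8 + 2 = 1610 (decimal)
Convert 0x3A8 (hexadecimal) → 3×256 + 10×16 + 8 = 936 (decimal)
Compute 1610 + 936 = 2546
2546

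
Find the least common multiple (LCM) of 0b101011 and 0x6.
Convert 0b101011 (binary) → 32 + 8 + 2 + 1 = 43 (decimal)
Convert 0x6 (hexadecimal) → 6 (decimal)
Compute lcm(43, 6) = 258
258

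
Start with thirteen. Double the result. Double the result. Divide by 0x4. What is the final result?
Convert thirteen (English words) → 13 (decimal)
Start: 13
13 × 2 = 26
26 × 2 = 52
Convert 0x4 (hexadecimal) → 4 (decimal)
52 ÷ 4 = 13
13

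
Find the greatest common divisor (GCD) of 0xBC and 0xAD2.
Convert 0xBC (hexadecimal) → 11×16 + 12 = 188 (decimal)
Convert 0xAD2 (hexadecimal) → 10×256 + 13×16 + 2 = 2770 (decimal)
Compute gcd(188, 2770) = 2
2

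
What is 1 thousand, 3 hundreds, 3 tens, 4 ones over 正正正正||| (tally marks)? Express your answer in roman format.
Convert 1 thousand, 3 hundreds, 3 tens, 4 ones (place-value notation) → 1×1000 + 3×100 + 3×10 + 4 = 1334 (decimal)
Convert 正正正正||| (tally marks) → 5 + 5 + 5 + 5 + 3 = 23 (decimal)
Compute 1334 ÷ 23 = 58
Convert 58 (decimal) → 58 = 50 + 5 + 1 + 1 + 1 → LVIII (Roman numeral)
LVIII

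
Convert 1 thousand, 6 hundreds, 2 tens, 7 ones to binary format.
Convert 1 thousand, 6 hundreds, 2 tens, 7 ones (place-value notation) → 1×1000 + 6×100 + 2×10 + 7 = 1627 (decimal)
Convert 1627 (decimal) → 1627 = 1024 + 512 + 64 + 16 + 8 + 2 + 1 → 0b11001011011 (binary)
0b11001011011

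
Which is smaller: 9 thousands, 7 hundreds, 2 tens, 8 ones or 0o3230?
Convert 9 thousands, 7 hundreds, 2 tens, 8 ones (place-value notation) → 9×1000 + 7×100 + 2×10 + 8 = 9728 (decimal)
Convert 0o3230 (octal) → 3×512 + 2×64 + 3×8 = 1688 (decimal)
Compare 9728 vs 1688: smaller = 1688
1688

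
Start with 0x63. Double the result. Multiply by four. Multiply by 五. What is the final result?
Convert 0x63 (hexadecimal) → 6×16 + 3 = 99 (decimal)
Start: 99
99 × 2 = 198
Convert four (English words) → 4 (decimal)
198 × 4 = 792
Convert 五 (Chinese numeral) → 5 (decimal)
792 × 5 = 3960
3960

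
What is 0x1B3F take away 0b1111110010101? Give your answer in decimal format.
Convert 0x1B3F (hexadecimal) → 1×4096 + 11×256 + 3×16 + 15 = 6975 (decimal)
Convert 0b1111110010101 (binary) → 4096 + 2048 + 1024 + 512 + 256 + 128 + 16 + 4 + 1 = 8085 (decimal)
Compute 6975 - 8085 = -1110
-1110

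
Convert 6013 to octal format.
Convert 6013 (decimal) → 6013 = 1×4096 + 3×512 + 5×64 + 7×8 + 5 → 0o13575 (octal)
0o13575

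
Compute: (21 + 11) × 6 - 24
Parentheses first: 21 + 11 = 32
Multiply: 32 × 6 = 192
Subtract: 192 - 24 = 168
168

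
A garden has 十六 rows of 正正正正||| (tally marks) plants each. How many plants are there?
Convert 正正正正||| (tally marks) → 5 + 5 + 5 + 5 + 3 = 23 (decimal)
Convert 十六 (Chinese numeral) → 1×10 + 6 = 16 (decimal)
Compute 23 × 16 = 368
368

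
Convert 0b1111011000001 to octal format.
Convert 0b1111011000001 (binary) → 4096 + 2048 + 1024 + 512 + 128 + 64 + 1 = 7873 (decimal)
Convert 7873 (decimal) → 7873 = 1×4096 + 7×512 + 3×64 + 1 → 0o17301 (octal)
0o17301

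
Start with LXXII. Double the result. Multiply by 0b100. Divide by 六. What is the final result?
Convert LXXII (Roman numeral) → 50 + 10 + 10 + 1 + 1 = 72 (decimal)
Start: 72
72 × 2 = 144
Convert 0b100 (binary) → 4 (decimal)
144 × 4 = 576
Convert 六 (Chinese numeral) → 6 (decimal)
576 ÷ 6 = 96
96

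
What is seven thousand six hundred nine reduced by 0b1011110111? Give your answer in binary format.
Convert seven thousand six hundred nine (English words) → 7×1000 + 6×100 + 9 = 7609 (decimal)
Convert 0b1011110111 (binary) → 512 + 128 + 64 + 32 + 16 + 4 + 2 + 1 = 759 (decimal)
Compute 7609 - 759 = 6850
Convert 6850 (decimal) → 6850 = 4096 + 2048 + 512 + 128 + 64 + 2 → 0b1101011000010 (binary)
0b1101011000010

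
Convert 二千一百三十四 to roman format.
Convert 二千一百三十四 (Chinese numeral) → 2×1000 + 1×100 + 3×10 + 4 = 2134 (decimal)
Convert 2134 (decimal) → 2134 = 1000 + 1000 + 100 + 10 + 10 + 10 + 4 → MMCXXXIV (Roman numeral)
MMCXXXIV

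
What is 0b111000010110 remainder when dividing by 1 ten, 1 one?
Convert 0b111000010110 (binary) → 2048 + 1024 + 512 + 16 + 4 + 2 = 3606 (decimal)
Convert 1 ten, 1 one (place-value notation) → 1×10 + 1 = 11 (decimal)
Compute 3606 mod 11 = 9
9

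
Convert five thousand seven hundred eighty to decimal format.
Convert five thousand seven hundred eighty (English words) → 5×1000 + 7×100 + 80 = 5780 (decimal)
5780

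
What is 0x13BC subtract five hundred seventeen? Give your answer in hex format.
Convert 0x13BC (hexadecimal) → 1×4096 + 3×256 + 11×16 + 12 = 5052 (decimal)
Convert five hundred seventeen (English words) → 5×100 + 17 = 517 (decimal)
Compute 5052 - 517 = 4535
Convert 4535 (decimal) → 4535 = 1×4096 + 1×256 + 11×16 + 7 → 0x11B7 (hexadecimal)
0x11B7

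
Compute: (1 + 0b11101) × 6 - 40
Convert 0b11101 (binary) → 16 + 8 + 4 + 1 = 29 (decimal)
Expression in decimal: (1 + 29) × 6 - 40
Parentheses first: 1 + 29 = 30
Multiply: 30 × 6 = 180
Subtract: 180 - 40 = 140
140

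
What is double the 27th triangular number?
The 27th triangular number = 27×28/2 = 378
Compute 378 × 2 = 756
756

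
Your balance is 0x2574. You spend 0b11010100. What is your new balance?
Convert 0x2574 (hexadecimal) → 2×4096 + 5×256 + 7×16 + 4 = 9588 (decimal)
Convert 0b11010100 (binary) → 128 + 64 + 16 + 4 = 212 (decimal)
Compute 9588 - 212 = 9376
9376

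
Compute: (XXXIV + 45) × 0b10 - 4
Convert XXXIV (Roman numeral) → 10 + 10 + 10 + 4 = 34 (decimal)
Convert 0b10 (binary) → 2 (decimal)
Expression in decimal: (34 + 45) × 2 - 4
Parentheses first: 34 + 45 = 79
Multiply: 79 × 2 = 158
Subtract: 158 - 4 = 154
154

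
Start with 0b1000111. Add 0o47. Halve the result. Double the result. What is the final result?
Convert 0b1000111 (binary) → 64 + 4 + 2 + 1 = 71 (decimal)
Start: 71
Convert 0o47 (octal) → 4×8 + 7 = 39 (decimal)
71 + 39 = 110
110 ÷ 2 = 55
55 × 2 = 110
110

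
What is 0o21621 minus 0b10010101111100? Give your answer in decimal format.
Convert 0o21621 (octal) → 2×4096 + 1×512 + 6×64 + 2×8 + 1 = 9105 (decimal)
Convert 0b10010101111100 (binary) → 8192 + 1024 + 256 + 64 + 32 + 16 + 8 + 4 = 9596 (decimal)
Compute 9105 - 9596 = -491
-491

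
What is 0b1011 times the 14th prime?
Convert 0b1011 (binary) → 8 + 2 + 1 = 11 (decimal)
Convert the 14th prime (prime index) → 43 (decimal)
Compute 11 × 43 = 473
473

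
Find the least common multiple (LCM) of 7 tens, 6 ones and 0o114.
Convert 7 tens, 6 ones (place-value notation) → 7×10 + 6 = 76 (decimal)
Convert 0o114 (octal) → 1×64 + 1×8 + 4 = 76 (decimal)
Compute lcm(76, 76) = 76
76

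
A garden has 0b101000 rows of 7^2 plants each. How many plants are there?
Convert 7^2 (power) → 49 (decimal)
Convert 0b101000 (binary) → 32 + 8 = 40 (decimal)
Compute 49 × 40 = 1960
1960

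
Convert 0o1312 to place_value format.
Convert 0o1312 (octal) → 1×512 + 3×64 + 1×8 + 2 = 714 (decimal)
Convert 714 (decimal) → 714 = 7×100 + 1×10 + 4 → 7 hundreds, 1 ten, 4 ones (place-value notation)
7 hundreds, 1 ten, 4 ones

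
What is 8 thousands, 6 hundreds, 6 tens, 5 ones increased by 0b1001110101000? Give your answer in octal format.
Convert 8 thousands, 6 hundreds, 6 tens, 5 ones (place-value notation) → 8×1000 + 6×100 + 6×10 + 5 = 8665 (decimal)
Convert 0b1001110101000 (binary) → 4096 + 512 + 256 + 128 + 32 + 8 = 5032 (decimal)
Compute 8665 + 5032 = 13697
Convert 13697 (decimal) → 13697 = 3×4096 + 2×512 + 6×64 + 1 → 0o32601 (octal)
0o32601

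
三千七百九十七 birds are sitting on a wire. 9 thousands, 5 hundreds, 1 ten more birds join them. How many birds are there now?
Convert 三千七百九十七 (Chinese numeral) → 3×1000 + 7×100 + 9×10 + 7 = 3797 (decimal)
Convert 9 thousands, 5 hundreds, 1 ten (place-value notation) → 9×1000 + 5×100 + 1×10 = 9510 (decimal)
Compute 3797 + 9510 = 13307
13307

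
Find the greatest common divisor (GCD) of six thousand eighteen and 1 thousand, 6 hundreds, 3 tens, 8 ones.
Convert six thousand eighteen (English words) → 6×1000 + 18 = 6018 (decimal)
Convert 1 thousand, 6 hundreds, 3 tens, 8 ones (place-value notation) → 1×1000 + 6×100 + 3×10 + 8 = 1638 (decimal)
Compute gcd(6018, 1638) = 6
6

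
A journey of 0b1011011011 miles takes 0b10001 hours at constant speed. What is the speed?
Convert 0b1011011011 (binary) → 512 + 128 + 64 + 16 + 8 + 2 + 1 = 731 (decimal)
Convert 0b10001 (binary) → 16 + 1 = 17 (decimal)
Compute 731 ÷ 17 = 43
43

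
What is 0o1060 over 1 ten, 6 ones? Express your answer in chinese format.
Convert 0o1060 (octal) → 1×512 + 6×8 = 560 (decimal)
Convert 1 ten, 6 ones (place-value notation) → 1×10 + 6 = 16 (decimal)
Compute 560 ÷ 16 = 35
Convert 35 (decimal) → 35 = 3×10 + 5 → 三十五 (Chinese numeral)
三十五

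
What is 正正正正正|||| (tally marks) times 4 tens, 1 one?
Convert 正正正正正|||| (tally marks) → 5 + 5 + 5 + 5 + 5 + 4 = 29 (decimal)
Convert 4 tens, 1 one (place-value notation) → 4×10 + 1 = 41 (decimal)
Compute 29 × 41 = 1189
1189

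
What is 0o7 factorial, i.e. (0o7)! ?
Convert 0o7 (octal) → 7 (decimal)
Compute 7! = 5040
5040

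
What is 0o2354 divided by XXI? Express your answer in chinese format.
Convert 0o2354 (octal) → 2×512 + 3×64 + 5×8 + 4 = 1260 (decimal)
Convert XXI (Roman numeral) → 10 + 10 + 1 = 21 (decimal)
Compute 1260 ÷ 21 = 60
Convert 60 (decimal) → 60 = 6×10 → 六十 (Chinese numeral)
六十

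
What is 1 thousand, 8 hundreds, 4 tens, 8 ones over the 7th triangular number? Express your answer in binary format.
Convert 1 thousand, 8 hundreds, 4 tens, 8 ones (place-value notation) → 1×1000 + 8×100 + 4×10 + 8 = 1848 (decimal)
Convert the 7th triangular number (triangular index) → 7×8/2 = 28 (decimal)
Compute 1848 ÷ 28 = 66
Convert 66 (decimal) → 66 = 64 + 2 → 0b1000010 (binary)
0b1000010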